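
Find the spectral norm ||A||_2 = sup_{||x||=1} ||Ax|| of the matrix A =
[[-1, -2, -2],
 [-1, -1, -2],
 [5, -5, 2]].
||A||_2 ≈ 7.3712 (= sqrt(largest eigenvalue of A^T A))

||A||_2 = sigma_max(A) = sqrt(lambda_max(A^T A)). Form the symmetric matrix M = A^T A =
[[27, -22, 14],
 [-22, 30, -4],
 [14, -4, 12]].
Its characteristic polynomial (trace, sum of principal 2x2 minors, determinant of M give the coefficients) is
  p(λ) = det(λ I - M) = λ^3 - 69λ^2 + 798λ - 64.
No integer candidate from the rational root theorem (±divisors of 64) is a root, so the roots are irrational. The cubic discriminant is Δ = 978368004 > 0, so there are three distinct real roots. p(0) = -64 and p(1) = 666 have opposite signs, so a root lies in (0, 1); Newton's method refines it to λ ≈ 0.0808. p(14) = 328 and p(15) = -244 have opposite signs, so a root lies in (14, 15); Newton's method refines it to λ ≈ 14.5842. p(54) = -712 and p(55) = 1476 have opposite signs, so a root lies in (54, 55); Newton's method refines it to λ ≈ 54.335. Check (Vieta): the three roots sum to 69, matching tr M = 69.
So the eigenvalues of A^T A are ≈ 0.0808, 14.5842, 54.335 (all ≥ 0, as they must be for A^T A). The largest is λ_max ≈ 54.335, hence ||A||_2 = sqrt(λ_max) ≈ 7.3712.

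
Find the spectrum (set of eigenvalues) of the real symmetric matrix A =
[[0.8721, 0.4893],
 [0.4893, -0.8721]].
sigma(A) ≈ {-1, 1}

A is real symmetric, so its spectrum consists of real eigenvalues. Expanding the characteristic polynomial of the displayed matrix gives
  det(λ I - A) = p(λ) = λ^2 + (0)λ + (-1).
Solving p(λ) = 0 yields eigenvalues ≈ -1, 1. (A is shown rounded to 4 decimals, so these recover the underlying integer eigenvalues to within that precision.)
Verification: the trace of A = 0 equals the sum of eigenvalues 0, and det(A) ≈ -1.0000 matches the eigenvalue product -1.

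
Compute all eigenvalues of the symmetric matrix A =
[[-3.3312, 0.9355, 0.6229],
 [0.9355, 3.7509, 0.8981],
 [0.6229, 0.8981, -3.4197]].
sigma(A) ≈ {-4, -3, 4}

A is real symmetric, so its spectrum consists of real eigenvalues. Expanding the characteristic polynomial of the displayed matrix gives
  det(λ I - A) = p(λ) = λ^3 + (3)λ^2 + (-16)λ + (-48).
Solving p(λ) = 0 yields eigenvalues ≈ -4, -3, 4. (A is shown rounded to 4 decimals, so these recover the underlying integer eigenvalues to within that precision.)
Verification: the trace of A = -3 equals the sum of eigenvalues -3, and det(A) ≈ 48.0001 matches the eigenvalue product 48.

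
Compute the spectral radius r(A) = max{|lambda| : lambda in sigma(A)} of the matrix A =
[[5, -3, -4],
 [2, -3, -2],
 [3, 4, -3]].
r(A) ≈ 3.1255

The eigenvalues of A are the roots of its characteristic polynomial. With M = A (coefficients from the trace, the sum of principal 2x2 minors, and det A):
  p(λ) = det(λ I - M) = λ^3 + λ^2 + 5λ - 17.
No integer candidate from the rational root theorem (±divisors of 17) is a root, so the roots are irrational. The cubic discriminant is Δ = -9740 < 0, so there is one real root and a complex-conjugate pair. p(1) = -10 and p(2) = 5 have opposite signs, so a root lies in (1, 2); Newton's method refines it to λ ≈ 1.7402. Dividing out (λ - (1.7402)) leaves approximately λ^2 + 2.7402λ + 9.7687. For λ^2 + 2.7402λ + 9.7687 the discriminant is -31.5659. It is negative, so the remaining roots are the complex-conjugate pair λ ≈ -1.3701 ± 2.8092i. Their product equals the constant term, so |λ|^2 ≈ 9.7687 and |λ| ≈ 3.1255.
Thus the eigenvalues (to 4 decimals) are 1.7402 (modulus 1.7402); -1.3701 ± 2.8092i (modulus 3.1255). The spectral radius is the largest modulus: r(A) ≈ 3.1255. (Cross-check: r(A) ≤ ||A||_2 ≈ 8.3668; equality holds whenever A is normal, though it can also hold for some non-normal A.)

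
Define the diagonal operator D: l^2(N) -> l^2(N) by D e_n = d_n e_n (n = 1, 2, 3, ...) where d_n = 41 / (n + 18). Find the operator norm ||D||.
||D|| = 41/19 (attained at n = 1)

For D diagonal, ||D|| = sup_n |d_n| = sup_n 41/(n + 18). This is positive and strictly decreasing in n, so the supremum is attained at n = 1: d_1 = 41/(1 + 18) = 41/19. Hence ||D|| = 41/19.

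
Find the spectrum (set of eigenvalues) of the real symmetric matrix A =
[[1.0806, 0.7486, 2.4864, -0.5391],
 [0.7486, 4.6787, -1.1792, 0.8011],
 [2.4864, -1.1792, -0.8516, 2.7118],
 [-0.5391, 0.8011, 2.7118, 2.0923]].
sigma(A) ≈ {-4, 2, 4, 5}

A is real symmetric, so its spectrum consists of real eigenvalues. Expanding the characteristic polynomial of the displayed matrix gives
  det(λ I - A) = p(λ) = λ^4 + (-7)λ^3 + (-6)λ^2 + (111.998)λ + (-159.9958).
Solving p(λ) = 0 yields eigenvalues ≈ -4, 2, 4, 5. (A is shown rounded to 4 decimals, so these recover the underlying integer eigenvalues to within that precision.)
Verification: the trace of A = 7 equals the sum of eigenvalues 7, and det(A) ≈ -159.9958 matches the eigenvalue product -160.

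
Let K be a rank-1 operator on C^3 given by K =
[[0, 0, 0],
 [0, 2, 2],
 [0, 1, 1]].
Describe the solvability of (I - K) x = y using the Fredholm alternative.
(I - K) is invertible (det(I - K) = -2 ≠ 0), so for every y in C^3 the equation (I - K) x = y has a unique solution.

K has rank 1, so it is an outer product K = u v^T: every row of K is a multiple of one row vector. Reading off the entries, u = (0, -2, -1) and v = (0, -1, -1) (row i of K equals u_i·v^T). A rank-one matrix u v^T satisfies K u = u (v·u) and kills the (2)-dimensional subspace v^⊥, so its characteristic polynomial is lambda^2 (lambda - v·u) with v·u = tr K = 3. Hence the eigenvalues of I - K are 1 (multiplicity 2) and 1 - (3) = -2, so det(I - K) = -2. (Direct check: I - K =
[[1, 0, 0],
 [0, -1, -2],
 [0, -1, 0]]
has determinant -2.) The finite-dimensional Fredholm alternative says: either (I - K) is invertible, or ker(I - K) ≠ {0} and then range(I - K) = ker((I - K)^*)^⊥, with dim ker(I - K) = dim ker((I - K)^*). Since det(I - K) ≠ 0, 1 is not an eigenvalue of K and ker(I - K) = {0}, so we are in the first case: for every y there is a unique x = (I - K)^(-1) y. Explicitly, by the Sherman–Morrison formula, (I - u v^T)^(-1) = I + u v^T/(1 - v·u), i.e. (I - K)^(-1) = I + K/(-2).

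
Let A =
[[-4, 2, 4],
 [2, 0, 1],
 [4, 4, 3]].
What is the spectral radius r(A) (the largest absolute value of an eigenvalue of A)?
r(A) ≈ 6.0933

The eigenvalues of A are the roots of its characteristic polynomial. With M = A (coefficients from the trace, the sum of principal 2x2 minors, and det A):
  p(λ) = det(λ I - M) = λ^3 + λ^2 - 36λ - 44.
No integer candidate from the rational root theorem (±divisors of 44) is a root, so the roots are irrational. The cubic discriminant is Δ = 164336 > 0, so there are three distinct real roots. p(-6) = -8 and p(-5) = 36 have opposite signs, so a root lies in (-6, -5); Newton's method refines it to λ ≈ -5.8613. p(-2) = 24 and p(-1) = -8 have opposite signs, so a root lies in (-2, -1); Newton's method refines it to λ ≈ -1.232. p(6) = -8 and p(7) = 96 have opposite signs, so a root lies in (6, 7); Newton's method refines it to λ ≈ 6.0933. Check (Vieta): the three roots sum to -1, matching tr M = -1.
Thus the eigenvalues (to 4 decimals) are -5.8613 (modulus 5.8613); -1.232 (modulus 1.232); 6.0933 (modulus 6.0933). The spectral radius is the largest modulus: r(A) ≈ 6.0933. (Cross-check: r(A) ≤ ||A||_2 ≈ 6.7084; equality holds whenever A is normal, though it can also hold for some non-normal A.)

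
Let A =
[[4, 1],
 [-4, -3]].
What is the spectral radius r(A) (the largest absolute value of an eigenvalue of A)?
r(A) = (1 + sqrt(33))/2 ≈ 3.3723

The eigenvalues of A are the roots of its characteristic polynomial. With M = A (coefficients from the trace and determinant):
  p(λ) = det(λ I - M) = λ^2 - λ - 8.
For λ^2 - λ - 8 the discriminant is 33. It is nonnegative but not a perfect square, so the roots are real and irrational: λ = (1 ± sqrt(33))/2 ≈ 3.3723, -2.3723.
Thus the eigenvalues (to 4 decimals) are 3.3723 (modulus 3.3723); -2.3723 (modulus 2.3723). The spectral radius is the largest modulus: r(A) = (1 + sqrt(33))/2 ≈ 3.3723. (Cross-check: r(A) ≤ ||A||_2 ≈ 6.3574; equality holds whenever A is normal, though it can also hold for some non-normal A.)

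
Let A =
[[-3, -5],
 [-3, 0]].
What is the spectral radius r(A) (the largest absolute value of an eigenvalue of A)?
r(A) = (3 + sqrt(69))/2 ≈ 5.6533

The eigenvalues of A are the roots of its characteristic polynomial. With M = A (coefficients from the trace and determinant):
  p(λ) = det(λ I - M) = λ^2 + 3λ - 15.
For λ^2 + 3λ - 15 the discriminant is 69. It is nonnegative but not a perfect square, so the roots are real and irrational: λ = (-3 ± sqrt(69))/2 ≈ 2.6533, -5.6533.
Thus the eigenvalues (to 4 decimals) are 2.6533 (modulus 2.6533); -5.6533 (modulus 5.6533). The spectral radius is the largest modulus: r(A) = (3 + sqrt(69))/2 ≈ 5.6533. (Cross-check: r(A) ≤ ||A||_2 ≈ 6.0748; equality holds whenever A is normal, though it can also hold for some non-normal A.)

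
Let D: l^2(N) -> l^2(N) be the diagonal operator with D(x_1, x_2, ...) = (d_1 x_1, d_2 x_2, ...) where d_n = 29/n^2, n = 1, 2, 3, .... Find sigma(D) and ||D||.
sigma(D) = {29/n^2 : n ≥ 1} ∪ {0}; ||D|| = 29

A bounded diagonal operator on l^2 with diagonal entries d_n has spectrum equal to the closure of {d_n : n ≥ 1}: every d_n is an eigenvalue (with eigenvector e_n), so {d_n} ⊂ sigma(D); the spectrum is closed, so its closure is too; and for lambda not in the closure, (D - lambda I) has bounded inverse (the diagonal entries 1/(d_n - lambda) are bounded). For our sequence d_n = 29/n^2, n = 1, 2, 3, ...:
  - {d_n} = {29/n^2 : n ≥ 1}; the only limit point is 0
  - closure = {29/n^2 : n ≥ 1} ∪ {0}
For the norm: a diagonal operator has ||D|| = sup_n |d_n|. Here d_n = 29/n^2 is positive and decreasing, so sup_n |d_n| = d_1 = 29. So ||D|| = 29.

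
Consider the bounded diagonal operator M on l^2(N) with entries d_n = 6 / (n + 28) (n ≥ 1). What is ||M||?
||M|| = 6/29 (attained at n = 1)

For M diagonal, ||M|| = sup_n |d_n| = sup_n 6/(n + 28). This is positive and strictly decreasing in n, so the supremum is attained at n = 1: d_1 = 6/(1 + 28) = 6/29. Hence ||M|| = 6/29.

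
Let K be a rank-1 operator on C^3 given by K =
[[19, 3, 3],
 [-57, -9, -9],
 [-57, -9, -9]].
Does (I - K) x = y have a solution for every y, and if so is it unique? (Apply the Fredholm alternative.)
(I - K) is singular (det(I - K) = 0, i.e. 1 ∈ sigma(K)). (I - K) x = y is solvable iff y ⊥ ker((I - K)^*) = span{(19, 3, 3)}, i.e. iff 19y_1 + 3y_2 + 3y_3 = 0. When solvable, the solutions are x = y + c·(1, -3, -3), c arbitrary (ker(I - K) = span{(1, -3, -3)}, dimension 1).

K has rank 1, so it is an outer product K = u v^T: every row of K is a multiple of one row vector. Reading off the entries, u = (1, -3, -3) and v = (19, 3, 3) (row i of K equals u_i·v^T). A rank-one matrix u v^T satisfies K u = u (v·u) and kills the (2)-dimensional subspace v^⊥, so its characteristic polynomial is lambda^2 (lambda - v·u) with v·u = tr K = 1. Hence the eigenvalues of I - K are 1 (multiplicity 2) and 1 - (1) = 0, so det(I - K) = 0. (Direct check: I - K =
[[-18, -3, -3],
 [57, 10, 9],
 [57, 9, 10]]
has determinant 0.) So 1 is an eigenvalue of K and (I - K) is not invertible. The finite-dimensional Fredholm alternative says: either (I - K) is invertible, or ker(I - K) ≠ {0} and then range(I - K) = ker((I - K)^*)^⊥, with dim ker(I - K) = dim ker((I - K)^*). We are in the second case, so we need both kernels. Kernel of I - K: (I - K) u = u - u (v·u) = u - u = 0, so ker(I - K) = span{u} = span{(1, -3, -3)} (it is exactly 1-dimensional because rank(I - K) = 2). Kernel of the adjoint: K is real, so (I - K)^* = I - K^T = I - v u^T, and (I - v u^T) v = v - v (u·v) = 0; hence ker((I - K)^*) = span{v} = span{(19, 3, 3)}. Therefore (I - K) x = y is solvable iff <y, v> = 0, i.e. iff 19y_1 + 3y_2 + 3y_3 = 0. When this holds, K y = u (v·y) = 0, so (I - K) y = y and x = y is a particular solution; the full solution set is the line x = y + c·u = y + c·(1, -3, -3), c ∈ C.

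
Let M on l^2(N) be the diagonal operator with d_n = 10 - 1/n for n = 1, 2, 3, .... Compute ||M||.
||M|| = 10

For a diagonal operator on l^2 with entries d_n, ||M|| = sup_n |d_n|. Here d_1 = 9, d_2 = 19/2, ..., and d_n = 10 - 1/n increases monotonically toward 10. All terms lie in [9, 10), so |d_n| = d_n and the supremum is the limit 10, which is not attained by any individual d_n. Hence ||M|| = 10.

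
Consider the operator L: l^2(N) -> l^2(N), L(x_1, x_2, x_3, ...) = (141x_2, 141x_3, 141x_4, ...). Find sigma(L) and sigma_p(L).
sigma(L) = closed disk {z in C : |z| ≤ 141}; sigma_p(L) = open disk {z in C : |z| < 141}

Note L = 141·V where V is the unit left shift (V x)_k = x_{k+1}; so sigma(L) = 141·sigma(V) and ||L|| = 141||V||. ||L x||^2 = 19881sum_{k≥2} |x_k|^2 ≤ 19881||x||^2, with equality on {x : x_1 = 0}, so ||L|| = 141. For any lambda with |lambda| < 141, set r = lambda/141 (|r| < 1); the vector x = (1, r, r^2, ...) is in l^2 and satisfies L x = 141(r, r^2, ...) = lambda x, so lambda is an eigenvalue. On the boundary |lambda| = 141 the geometric series diverges, so no l^2 eigenvector exists, but these lambda lie in the approximate point spectrum. Hence sigma(L) is the closed disk of radius 141 and sigma_p(L) is the open disk.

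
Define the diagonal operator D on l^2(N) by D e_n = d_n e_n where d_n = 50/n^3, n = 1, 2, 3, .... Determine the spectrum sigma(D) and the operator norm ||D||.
sigma(D) = {50/n^3 : n ≥ 1} ∪ {0}; ||D|| = 50

A bounded diagonal operator on l^2 with diagonal entries d_n has spectrum equal to the closure of {d_n : n ≥ 1}: every d_n is an eigenvalue (with eigenvector e_n), so {d_n} ⊂ sigma(D); the spectrum is closed, so its closure is too; and for lambda not in the closure, (D - lambda I) has bounded inverse (the diagonal entries 1/(d_n - lambda) are bounded). For our sequence d_n = 50/n^3, n = 1, 2, 3, ...:
  - {d_n} = {50/n^3 : n ≥ 1}; the only limit point is 0
  - closure = {50/n^3 : n ≥ 1} ∪ {0}
For the norm: a diagonal operator has ||D|| = sup_n |d_n|. Here d_n = 50/n^3 is positive and decreasing, so sup_n |d_n| = d_1 = 50. So ||D|| = 50.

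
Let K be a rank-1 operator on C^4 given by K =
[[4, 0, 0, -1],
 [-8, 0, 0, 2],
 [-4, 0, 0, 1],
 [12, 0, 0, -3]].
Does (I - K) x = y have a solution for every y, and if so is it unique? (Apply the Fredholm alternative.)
(I - K) is singular (det(I - K) = 0, i.e. 1 ∈ sigma(K)). (I - K) x = y is solvable iff y ⊥ ker((I - K)^*) = span{(4, 0, 0, -1)}, i.e. iff 4y_1 - y_4 = 0. When solvable, the solutions are x = y + c·(1, -2, -1, 3), c arbitrary (ker(I - K) = span{(1, -2, -1, 3)}, dimension 1).

K has rank 1, so it is an outer product K = u v^T: every row of K is a multiple of one row vector. Reading off the entries, u = (1, -2, -1, 3) and v = (4, 0, 0, -1) (row i of K equals u_i·v^T). A rank-one matrix u v^T satisfies K u = u (v·u) and kills the (3)-dimensional subspace v^⊥, so its characteristic polynomial is lambda^3 (lambda - v·u) with v·u = tr K = 1. Hence the eigenvalues of I - K are 1 (multiplicity 3) and 1 - (1) = 0, so det(I - K) = 0. (Direct check: I - K =
[[-3, 0, 0, 1],
 [8, 1, 0, -2],
 [4, 0, 1, -1],
 [-12, 0, 0, 4]]
has determinant 0.) So 1 is an eigenvalue of K and (I - K) is not invertible. The finite-dimensional Fredholm alternative says: either (I - K) is invertible, or ker(I - K) ≠ {0} and then range(I - K) = ker((I - K)^*)^⊥, with dim ker(I - K) = dim ker((I - K)^*). We are in the second case, so we need both kernels. Kernel of I - K: (I - K) u = u - u (v·u) = u - u = 0, so ker(I - K) = span{u} = span{(1, -2, -1, 3)} (it is exactly 1-dimensional because rank(I - K) = 3). Kernel of the adjoint: K is real, so (I - K)^* = I - K^T = I - v u^T, and (I - v u^T) v = v - v (u·v) = 0; hence ker((I - K)^*) = span{v} = span{(4, 0, 0, -1)}. Therefore (I - K) x = y is solvable iff <y, v> = 0, i.e. iff 4y_1 - y_4 = 0. When this holds, K y = u (v·y) = 0, so (I - K) y = y and x = y is a particular solution; the full solution set is the line x = y + c·u = y + c·(1, -2, -1, 3), c ∈ C.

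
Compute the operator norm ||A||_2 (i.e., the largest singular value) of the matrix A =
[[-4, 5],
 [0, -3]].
||A||_2 = sqrt((50 + sqrt(1924))/2) ≈ 6.8507 (= sqrt(largest eigenvalue of A^T A))

||A||_2 = sigma_max(A) = sqrt(lambda_max(A^T A)). Form the symmetric matrix M = A^T A =
[[16, -20],
 [-20, 34]].
Its characteristic polynomial (trace, determinant of M give the coefficients) is
  p(λ) = det(λ I - M) = λ^2 - 50λ + 144.
For λ^2 - 50λ + 144 the discriminant is 1924. It is nonnegative but not a perfect square, so the roots are real and irrational: λ = (50 ± sqrt(1924))/2 ≈ 46.9317, 3.0683.
So the eigenvalues of A^T A are ≈ 3.0683, 46.9317 (all ≥ 0, as they must be for A^T A). The largest is λ_max = (50 + sqrt(1924))/2 ≈ 46.9317, hence ||A||_2 = sqrt(λ_max) = sqrt((50 + sqrt(1924))/2) ≈ 6.8507.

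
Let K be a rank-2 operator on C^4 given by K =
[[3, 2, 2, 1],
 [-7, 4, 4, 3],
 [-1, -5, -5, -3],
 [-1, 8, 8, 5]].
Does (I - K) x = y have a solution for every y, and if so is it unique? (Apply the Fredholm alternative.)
(I - K) is invertible (det(I - K) = 18 ≠ 0), so for every y in C^4 the equation (I - K) x = y has a unique solution.

K has rank 2 and factors as K = U V^T = u1 v1^T + u2 v2^T with u1 = (-1, 1, 1, -1), v1 = (-3, -2, -2, -1), u2 = (0, -2, 1, -2), v2 = (2, -3, -3, -2) (multiplying out reproduces the displayed K). The nonzero eigenvalues of U V^T coincide with those of the 2 x 2 matrix G = V^T U = [[v1·u1, v1·u2], [v2·u1, v2·u2]] = [[0, 4], [-6, 7]], and by the Sylvester determinant identity det(I_4 - U V^T) = det(I_2 - V^T U) = det([[1, -4], [6, -6]]) = (1)(-6) - (-4)(6) = 18. (Direct check: I - K =
[[-2, -2, -2, -1],
 [7, -3, -4, -3],
 [1, 5, 6, 3],
 [1, -8, -8, -4]]
has determinant 18.) The finite-dimensional Fredholm alternative says: either (I - K) is invertible, or ker(I - K) ≠ {0} and then range(I - K) = ker((I - K)^*)^⊥, with dim ker(I - K) = dim ker((I - K)^*). Since det(I - K) ≠ 0, 1 is not an eigenvalue of K and ker(I - K) = {0}, so we are in the first case: for every y there is a unique x = (I - K)^(-1) y. (Explicitly, by the Woodbury identity, (I - U V^T)^(-1) = I + U (I_2 - G)^(-1) V^T.)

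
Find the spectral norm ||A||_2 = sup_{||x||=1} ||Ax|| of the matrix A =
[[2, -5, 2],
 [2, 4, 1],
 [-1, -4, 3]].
||A||_2 ≈ 7.9721 (= sqrt(largest eigenvalue of A^T A))

||A||_2 = sigma_max(A) = sqrt(lambda_max(A^T A)). Form the symmetric matrix M = A^T A =
[[9, 2, 3],
 [2, 57, -18],
 [3, -18, 14]].
Its characteristic polynomial (trace, sum of principal 2x2 minors, determinant of M give the coefficients) is
  p(λ) = det(λ I - M) = λ^3 - 80λ^2 + 1100λ - 3481.
No integer candidate from the rational root theorem (±divisors of 3481) is a root, so the roots are irrational. The cubic discriminant is Δ = 477647253 > 0, so there are three distinct real roots. p(4) = -297 and p(5) = 144 have opposite signs, so a root lies in (4, 5); Newton's method refines it to λ ≈ 4.6387. p(11) = 270 and p(12) = -73 have opposite signs, so a root lies in (11, 12); Newton's method refines it to λ ≈ 11.8076. p(63) = -1654 and p(64) = 1383 have opposite signs, so a root lies in (63, 64); Newton's method refines it to λ ≈ 63.5536. Check (Vieta): the three roots sum to 80, matching tr M = 80.
So the eigenvalues of A^T A are ≈ 4.6387, 11.8076, 63.5536 (all ≥ 0, as they must be for A^T A). The largest is λ_max ≈ 63.5536, hence ||A||_2 = sqrt(λ_max) ≈ 7.9721.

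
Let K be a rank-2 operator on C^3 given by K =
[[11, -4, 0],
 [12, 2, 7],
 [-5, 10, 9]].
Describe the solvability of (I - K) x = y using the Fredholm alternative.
(I - K) is invertible (det(I - K) = 96 ≠ 0), so for every y in C^3 the equation (I - K) x = y has a unique solution.

K has rank 2 and factors as K = U V^T = u1 v1^T + u2 v2^T with u1 = (-3, -2, 3), v1 = (-3, 2, 1), u2 = (-1, -3, -2), v2 = (-2, -2, -3) (multiplying out reproduces the displayed K). The nonzero eigenvalues of U V^T coincide with those of the 2 x 2 matrix G = V^T U = [[v1·u1, v1·u2], [v2·u1, v2·u2]] = [[8, -5], [1, 14]], and by the Sylvester determinant identity det(I_3 - U V^T) = det(I_2 - V^T U) = det([[-7, 5], [-1, -13]]) = (-7)(-13) - (5)(-1) = 96. (Direct check: I - K =
[[-10, 4, 0],
 [-12, -1, -7],
 [5, -10, -8]]
has determinant 96.) The finite-dimensional Fredholm alternative says: either (I - K) is invertible, or ker(I - K) ≠ {0} and then range(I - K) = ker((I - K)^*)^⊥, with dim ker(I - K) = dim ker((I - K)^*). Since det(I - K) ≠ 0, 1 is not an eigenvalue of K and ker(I - K) = {0}, so we are in the first case: for every y there is a unique x = (I - K)^(-1) y. (Explicitly, by the Woodbury identity, (I - U V^T)^(-1) = I + U (I_2 - G)^(-1) V^T.)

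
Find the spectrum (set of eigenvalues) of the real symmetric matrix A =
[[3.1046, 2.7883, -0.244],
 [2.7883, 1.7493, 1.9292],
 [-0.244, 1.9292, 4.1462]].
sigma(A) ≈ {-1, 4, 6}

A is real symmetric, so its spectrum consists of real eigenvalues. Expanding the characteristic polynomial of the displayed matrix gives
  det(λ I - A) = p(λ) = λ^3 + (-9)λ^2 + (14)λ + (24.0015).
Solving p(λ) = 0 yields eigenvalues ≈ -1, 4, 6. (A is shown rounded to 4 decimals, so these recover the underlying integer eigenvalues to within that precision.)
Verification: the trace of A = 9 equals the sum of eigenvalues 9, and det(A) ≈ -24.0015 matches the eigenvalue product -24.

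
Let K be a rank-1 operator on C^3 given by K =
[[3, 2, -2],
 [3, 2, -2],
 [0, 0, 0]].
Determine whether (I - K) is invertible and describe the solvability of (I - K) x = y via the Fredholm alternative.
(I - K) is invertible (det(I - K) = -4 ≠ 0), so for every y in C^3 the equation (I - K) x = y has a unique solution.

K has rank 1, so it is an outer product K = u v^T: every row of K is a multiple of one row vector. Reading off the entries, u = (1, 1, 0) and v = (3, 2, -2) (row i of K equals u_i·v^T). A rank-one matrix u v^T satisfies K u = u (v·u) and kills the (2)-dimensional subspace v^⊥, so its characteristic polynomial is lambda^2 (lambda - v·u) with v·u = tr K = 5. Hence the eigenvalues of I - K are 1 (multiplicity 2) and 1 - (5) = -4, so det(I - K) = -4. (Direct check: I - K =
[[-2, -2, 2],
 [-3, -1, 2],
 [0, 0, 1]]
has determinant -4.) The finite-dimensional Fredholm alternative says: either (I - K) is invertible, or ker(I - K) ≠ {0} and then range(I - K) = ker((I - K)^*)^⊥, with dim ker(I - K) = dim ker((I - K)^*). Since det(I - K) ≠ 0, 1 is not an eigenvalue of K and ker(I - K) = {0}, so we are in the first case: for every y there is a unique x = (I - K)^(-1) y. Explicitly, by the Sherman–Morrison formula, (I - u v^T)^(-1) = I + u v^T/(1 - v·u), i.e. (I - K)^(-1) = I + K/(-4).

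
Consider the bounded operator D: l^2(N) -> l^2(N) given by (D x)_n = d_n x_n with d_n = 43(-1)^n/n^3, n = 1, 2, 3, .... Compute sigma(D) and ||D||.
sigma(D) = {43(-1)^n/n^3 : n ≥ 1} ∪ {0}; ||D|| = 43

A bounded diagonal operator on l^2 with diagonal entries d_n has spectrum equal to the closure of {d_n : n ≥ 1}: every d_n is an eigenvalue (with eigenvector e_n), so {d_n} ⊂ sigma(D); the spectrum is closed, so its closure is too; and for lambda not in the closure, (D - lambda I) has bounded inverse (the diagonal entries 1/(d_n - lambda) are bounded). For our sequence d_n = 43(-1)^n/n^3, n = 1, 2, 3, ...:
  - {d_n} = {43(-1)^n/n^3 : n ≥ 1}; the only limit point is 0
  - closure = {43(-1)^n/n^3 : n ≥ 1} ∪ {0}
For the norm: a diagonal operator has ||D|| = sup_n |d_n|. Here |d_n| = 43/n^3 is decreasing, so sup_n |d_n| = |d_1| = 43. So ||D|| = 43.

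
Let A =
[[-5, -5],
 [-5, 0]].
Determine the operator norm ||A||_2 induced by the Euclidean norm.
||A||_2 = sqrt((75 + sqrt(3125))/2) ≈ 8.0902 (= sqrt(largest eigenvalue of A^T A))

||A||_2 = sigma_max(A) = sqrt(lambda_max(A^T A)). Form the symmetric matrix M = A^T A =
[[50, 25],
 [25, 25]].
Its characteristic polynomial (trace, determinant of M give the coefficients) is
  p(λ) = det(λ I - M) = λ^2 - 75λ + 625.
For λ^2 - 75λ + 625 the discriminant is 3125. It is nonnegative but not a perfect square, so the roots are real and irrational: λ = (75 ± sqrt(3125))/2 ≈ 65.4508, 9.5492.
So the eigenvalues of A^T A are ≈ 9.5492, 65.4508 (all ≥ 0, as they must be for A^T A). The largest is λ_max = (75 + sqrt(3125))/2 ≈ 65.4508, hence ||A||_2 = sqrt(λ_max) = sqrt((75 + sqrt(3125))/2) ≈ 8.0902.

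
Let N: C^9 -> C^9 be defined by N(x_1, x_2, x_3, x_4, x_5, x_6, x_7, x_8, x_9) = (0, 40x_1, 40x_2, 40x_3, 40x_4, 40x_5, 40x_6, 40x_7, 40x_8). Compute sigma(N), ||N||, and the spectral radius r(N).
sigma(N) = {0}; ||N|| = 40; r(N) = 0. (N is nilpotent with N^9 = 0.)

On C^9, N is a strictly lower-triangular matrix with 40 on the subdiagonal and zeros elsewhere, so its characteristic polynomial is lambda^9 and every eigenvalue is 0: sigma(N) = {0}. For the operator norm, N e_i = 40e_{i+1} for i = 1, ..., 8 and N e_9 = 0, so the singular values of N are 40 (with multiplicity 8) and 0; hence ||N|| = 40. The spectral radius r(N) = max|lambda| = 0. Note ||N|| > r(N) — characteristic of non-normal nilpotent operators. Indeed N^9 = 0.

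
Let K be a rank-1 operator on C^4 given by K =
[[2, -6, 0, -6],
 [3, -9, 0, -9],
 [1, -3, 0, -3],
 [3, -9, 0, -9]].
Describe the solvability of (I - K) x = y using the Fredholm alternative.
(I - K) is invertible (det(I - K) = 17 ≠ 0), so for every y in C^4 the equation (I - K) x = y has a unique solution.

K has rank 1, so it is an outer product K = u v^T: every row of K is a multiple of one row vector. Reading off the entries, u = (-2, -3, -1, -3) and v = (-1, 3, 0, 3) (row i of K equals u_i·v^T). A rank-one matrix u v^T satisfies K u = u (v·u) and kills the (3)-dimensional subspace v^⊥, so its characteristic polynomial is lambda^3 (lambda - v·u) with v·u = tr K = -16. Hence the eigenvalues of I - K are 1 (multiplicity 3) and 1 - (-16) = 17, so det(I - K) = 17. (Direct check: I - K =
[[-1, 6, 0, 6],
 [-3, 10, 0, 9],
 [-1, 3, 1, 3],
 [-3, 9, 0, 10]]
has determinant 17.) The finite-dimensional Fredholm alternative says: either (I - K) is invertible, or ker(I - K) ≠ {0} and then range(I - K) = ker((I - K)^*)^⊥, with dim ker(I - K) = dim ker((I - K)^*). Since det(I - K) ≠ 0, 1 is not an eigenvalue of K and ker(I - K) = {0}, so we are in the first case: for every y there is a unique x = (I - K)^(-1) y. Explicitly, by the Sherman–Morrison formula, (I - u v^T)^(-1) = I + u v^T/(1 - v·u), i.e. (I - K)^(-1) = I + K/(17).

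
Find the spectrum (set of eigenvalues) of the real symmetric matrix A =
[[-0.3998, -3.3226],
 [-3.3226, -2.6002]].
sigma(A) ≈ {-5, 2}

A is real symmetric, so its spectrum consists of real eigenvalues. Expanding the characteristic polynomial of the displayed matrix gives
  det(λ I - A) = p(λ) = λ^2 + (3)λ + (-10).
Solving p(λ) = 0 yields eigenvalues ≈ -5, 2. (A is shown rounded to 4 decimals, so these recover the underlying integer eigenvalues to within that precision.)
Verification: the trace of A = -3 equals the sum of eigenvalues -3, and det(A) ≈ -10.0001 matches the eigenvalue product -10.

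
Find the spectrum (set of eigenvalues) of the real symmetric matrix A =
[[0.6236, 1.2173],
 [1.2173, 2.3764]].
sigma(A) ≈ {0, 3}

A is real symmetric, so its spectrum consists of real eigenvalues. Expanding the characteristic polynomial of the displayed matrix gives
  det(λ I - A) = p(λ) = λ^2 + (-3)λ + (0).
Solving p(λ) = 0 yields eigenvalues ≈ 0, 3. (A is shown rounded to 4 decimals, so these recover the underlying integer eigenvalues to within that precision.)
Verification: the trace of A = 3 equals the sum of eigenvalues 3, and det(A) ≈ 0.0001 matches the eigenvalue product 0.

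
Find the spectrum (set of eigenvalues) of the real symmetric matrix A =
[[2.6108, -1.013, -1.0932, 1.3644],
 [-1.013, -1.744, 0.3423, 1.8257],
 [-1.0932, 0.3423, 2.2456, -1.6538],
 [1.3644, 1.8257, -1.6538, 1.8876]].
sigma(A) ≈ {-3, 1, 2, 5}

A is real symmetric, so its spectrum consists of real eigenvalues. Expanding the characteristic polynomial of the displayed matrix gives
  det(λ I - A) = p(λ) = λ^4 + (-5)λ^3 + (-7)λ^2 + (41)λ + (-29.9987).
Solving p(λ) = 0 yields eigenvalues ≈ -3, 1, 2, 5. (A is shown rounded to 4 decimals, so these recover the underlying integer eigenvalues to within that precision.)
Verification: the trace of A = 5 equals the sum of eigenvalues 5, and det(A) ≈ -29.9987 matches the eigenvalue product -30.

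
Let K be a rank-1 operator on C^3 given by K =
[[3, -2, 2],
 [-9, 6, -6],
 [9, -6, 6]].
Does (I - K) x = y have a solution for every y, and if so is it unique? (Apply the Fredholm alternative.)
(I - K) is invertible (det(I - K) = -14 ≠ 0), so for every y in C^3 the equation (I - K) x = y has a unique solution.

K has rank 1, so it is an outer product K = u v^T: every row of K is a multiple of one row vector. Reading off the entries, u = (-1, 3, -3) and v = (-3, 2, -2) (row i of K equals u_i·v^T). A rank-one matrix u v^T satisfies K u = u (v·u) and kills the (2)-dimensional subspace v^⊥, so its characteristic polynomial is lambda^2 (lambda - v·u) with v·u = tr K = 15. Hence the eigenvalues of I - K are 1 (multiplicity 2) and 1 - (15) = -14, so det(I - K) = -14. (Direct check: I - K =
[[-2, 2, -2],
 [9, -5, 6],
 [-9, 6, -5]]
has determinant -14.) The finite-dimensional Fredholm alternative says: either (I - K) is invertible, or ker(I - K) ≠ {0} and then range(I - K) = ker((I - K)^*)^⊥, with dim ker(I - K) = dim ker((I - K)^*). Since det(I - K) ≠ 0, 1 is not an eigenvalue of K and ker(I - K) = {0}, so we are in the first case: for every y there is a unique x = (I - K)^(-1) y. Explicitly, by the Sherman–Morrison formula, (I - u v^T)^(-1) = I + u v^T/(1 - v·u), i.e. (I - K)^(-1) = I + K/(-14).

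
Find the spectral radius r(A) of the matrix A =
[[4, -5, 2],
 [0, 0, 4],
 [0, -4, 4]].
r(A) = 4

The eigenvalues of A are the roots of its characteristic polynomial. With M = A (coefficients from the trace, the sum of principal 2x2 minors, and det A):
  p(λ) = det(λ I - M) = λ^3 - 8λ^2 + 32λ - 64.
By the rational root theorem any rational root is an integer divisor of 64. Testing λ = 4: p(4) = 64 - 128 + 128 - 64 = 0, so λ = 4 is a root. Dividing out (λ - 4) leaves p(λ) = (λ - 4)(λ^2 - 4λ + 16). For λ^2 - 4λ + 16 the discriminant is -48. It is negative, so the roots are the complex-conjugate pair λ = 2 ± (sqrt(48)/2) i ≈ 2 ± 3.4641i. For a conjugate pair the product of the roots equals the constant term, so |λ|^2 = 16 and |λ| = sqrt(16) = 4.
Thus the eigenvalues (to 4 decimals) are 2 ± 3.4641i (modulus 4); 4 (modulus 4). The spectral radius is the largest modulus: r(A) = 4. (Cross-check: r(A) ≤ ||A||_2 ≈ 8.4863; equality holds whenever A is normal, though it can also hold for some non-normal A.)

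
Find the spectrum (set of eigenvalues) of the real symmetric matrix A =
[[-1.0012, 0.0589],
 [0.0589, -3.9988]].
sigma(A) ≈ {-4, -1}

A is real symmetric, so its spectrum consists of real eigenvalues. Expanding the characteristic polynomial of the displayed matrix gives
  det(λ I - A) = p(λ) = λ^2 + (5)λ + (4).
Solving p(λ) = 0 yields eigenvalues ≈ -4, -1. (A is shown rounded to 4 decimals, so these recover the underlying integer eigenvalues to within that precision.)
Verification: the trace of A = -5 equals the sum of eigenvalues -5, and det(A) ≈ 4.0001 matches the eigenvalue product 4.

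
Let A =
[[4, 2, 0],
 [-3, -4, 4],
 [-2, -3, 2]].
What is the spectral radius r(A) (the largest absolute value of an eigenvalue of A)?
r(A) ≈ 2.8089

The eigenvalues of A are the roots of its characteristic polynomial. With M = A (coefficients from the trace, the sum of principal 2x2 minors, and det A):
  p(λ) = det(λ I - M) = λ^3 - 2λ^2 + 2λ - 12.
No integer candidate from the rational root theorem (±divisors of 12) is a root, so the roots are irrational. The cubic discriminant is Δ = -3424 < 0, so there is one real root and a complex-conjugate pair. p(2) = -8 and p(3) = 3 have opposite signs, so a root lies in (2, 3); Newton's method refines it to λ ≈ 2.8089. Dividing out (λ - (2.8089)) leaves approximately λ^2 + 0.8089λ + 4.2721. For λ^2 + 0.8089λ + 4.2721 the discriminant is -16.4342. It is negative, so the remaining roots are the complex-conjugate pair λ ≈ -0.4045 ± 2.027i. Their product equals the constant term, so |λ|^2 ≈ 4.2721 and |λ| ≈ 2.0669.
Thus the eigenvalues (to 4 decimals) are 2.8089 (modulus 2.8089); -0.4045 ± 2.027i (modulus 2.0669). The spectral radius is the largest modulus: r(A) ≈ 2.8089. (Cross-check: r(A) ≤ ||A||_2 ≈ 8.3443; equality holds whenever A is normal, though it can also hold for some non-normal A.)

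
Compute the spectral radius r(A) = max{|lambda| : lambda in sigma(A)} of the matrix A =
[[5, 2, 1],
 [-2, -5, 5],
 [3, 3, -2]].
r(A) ≈ 7.2589

The eigenvalues of A are the roots of its characteristic polynomial. With M = A (coefficients from the trace, the sum of principal 2x2 minors, and det A):
  p(λ) = det(λ I - M) = λ^3 + 2λ^2 - 39λ - 6.
No integer candidate from the rational root theorem (±divisors of 6) is a root, so the roots are irrational. The cubic discriminant is Δ = 251004 > 0, so there are three distinct real roots. p(-8) = -78 and p(-7) = 22 have opposite signs, so a root lies in (-8, -7); Newton's method refines it to λ ≈ -7.2589. p(-1) = 34 and p(0) = -6 have opposite signs, so a root lies in (-1, 0); Newton's method refines it to λ ≈ -0.1527. p(5) = -26 and p(6) = 48 have opposite signs, so a root lies in (5, 6); Newton's method refines it to λ ≈ 5.4116. Check (Vieta): the three roots sum to -2, matching tr M = -2.
Thus the eigenvalues (to 4 decimals) are -7.2589 (modulus 7.2589); -0.1527 (modulus 0.1527); 5.4116 (modulus 5.4116). The spectral radius is the largest modulus: r(A) ≈ 7.2589. (Cross-check: r(A) ≤ ||A||_2 ≈ 9.0998; equality holds whenever A is normal, though it can also hold for some non-normal A.)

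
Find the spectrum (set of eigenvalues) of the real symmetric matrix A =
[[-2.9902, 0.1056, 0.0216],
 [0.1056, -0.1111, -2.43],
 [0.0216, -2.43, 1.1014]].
sigma(A) ≈ {-3, -2, 3}

A is real symmetric, so its spectrum consists of real eigenvalues. Expanding the characteristic polynomial of the displayed matrix gives
  det(λ I - A) = p(λ) = λ^3 + (2)λ^2 + (-9)λ + (-18).
Solving p(λ) = 0 yields eigenvalues ≈ -3, -2, 3. (A is shown rounded to 4 decimals, so these recover the underlying integer eigenvalues to within that precision.)
Verification: the trace of A = -2 equals the sum of eigenvalues -2, and det(A) ≈ 17.9994 matches the eigenvalue product 18.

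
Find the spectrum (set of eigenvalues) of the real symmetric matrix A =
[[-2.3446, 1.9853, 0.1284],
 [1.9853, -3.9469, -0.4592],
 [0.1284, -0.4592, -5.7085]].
sigma(A) ≈ {-6, -5, -1}

A is real symmetric, so its spectrum consists of real eigenvalues. Expanding the characteristic polynomial of the displayed matrix gives
  det(λ I - A) = p(λ) = λ^3 + (12)λ^2 + (41)λ + (30).
Solving p(λ) = 0 yields eigenvalues ≈ -6, -5, -1. (A is shown rounded to 4 decimals, so these recover the underlying integer eigenvalues to within that precision.)
Verification: the trace of A = -12 equals the sum of eigenvalues -12, and det(A) ≈ -30.0010 matches the eigenvalue product -30.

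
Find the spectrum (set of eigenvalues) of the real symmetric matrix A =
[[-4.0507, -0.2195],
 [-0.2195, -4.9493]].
sigma(A) ≈ {-5, -4}

A is real symmetric, so its spectrum consists of real eigenvalues. Expanding the characteristic polynomial of the displayed matrix gives
  det(λ I - A) = p(λ) = λ^2 + (9)λ + (20).
Solving p(λ) = 0 yields eigenvalues ≈ -5, -4. (A is shown rounded to 4 decimals, so these recover the underlying integer eigenvalues to within that precision.)
Verification: the trace of A = -9 equals the sum of eigenvalues -9, and det(A) ≈ 19.9999 matches the eigenvalue product 20.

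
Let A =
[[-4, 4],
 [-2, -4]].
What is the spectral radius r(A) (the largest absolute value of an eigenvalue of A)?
r(A) = sqrt(24) ≈ 4.899

The eigenvalues of A are the roots of its characteristic polynomial. With M = A (coefficients from the trace and determinant):
  p(λ) = det(λ I - M) = λ^2 + 8λ + 24.
For λ^2 + 8λ + 24 the discriminant is -32. It is negative, so the roots are the complex-conjugate pair λ = -4 ± (sqrt(32)/2) i ≈ -4 ± 2.8284i. For a conjugate pair the product of the roots equals the constant term, so |λ|^2 = 24 and |λ| = sqrt(24) ≈ 4.899.
Thus the eigenvalues (to 4 decimals) are -4 ± 2.8284i (modulus 4.899). The spectral radius is the largest modulus: r(A) = sqrt(24) ≈ 4.899. (Cross-check: r(A) ≤ ||A||_2 ≈ 6; equality holds whenever A is normal, though it can also hold for some non-normal A.)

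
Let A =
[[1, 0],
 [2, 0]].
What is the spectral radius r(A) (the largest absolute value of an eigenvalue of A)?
r(A) = 1

The eigenvalues of A are the roots of its characteristic polynomial. With M = A (coefficients from the trace and determinant):
  p(λ) = det(λ I - M) = λ^2 - λ.
For λ^2 - λ the discriminant is 1. It is a perfect square (1^2), so the roots are rational: λ = (1 ± 1)/2 = 1, 0.
Thus the eigenvalues (to 4 decimals) are 1 (modulus 1); 0 (modulus 0). The spectral radius is the largest modulus: r(A) = 1. (Cross-check: r(A) ≤ ||A||_2 ≈ 2.2361; equality holds whenever A is normal, though it can also hold for some non-normal A.)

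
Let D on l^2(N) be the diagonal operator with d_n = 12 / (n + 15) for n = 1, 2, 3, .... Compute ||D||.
||D|| = 3/4 (attained at n = 1)

For D diagonal, ||D|| = sup_n |d_n| = sup_n 12/(n + 15). This is positive and strictly decreasing in n, so the supremum is attained at n = 1: d_1 = 12/(1 + 15) = 3/4. Hence ||D|| = 3/4.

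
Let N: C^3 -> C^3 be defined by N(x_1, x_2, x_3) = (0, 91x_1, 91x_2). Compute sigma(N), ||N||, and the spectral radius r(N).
sigma(N) = {0}; ||N|| = 91; r(N) = 0. (N is nilpotent with N^3 = 0.)

On C^3, N is a strictly lower-triangular matrix with 91 on the subdiagonal and zeros elsewhere, so its characteristic polynomial is lambda^3 and every eigenvalue is 0: sigma(N) = {0}. For the operator norm, N e_i = 91e_{i+1} for i = 1, ..., 2 and N e_3 = 0, so the singular values of N are 91 (with multiplicity 2) and 0; hence ||N|| = 91. The spectral radius r(N) = max|lambda| = 0. Note ||N|| > r(N) — characteristic of non-normal nilpotent operators. Indeed N^3 = 0.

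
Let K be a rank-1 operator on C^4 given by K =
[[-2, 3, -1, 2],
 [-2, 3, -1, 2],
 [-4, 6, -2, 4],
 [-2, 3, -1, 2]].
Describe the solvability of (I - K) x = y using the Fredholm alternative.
(I - K) is singular (det(I - K) = 0, i.e. 1 ∈ sigma(K)). (I - K) x = y is solvable iff y ⊥ ker((I - K)^*) = span{(-2, 3, -1, 2)}, i.e. iff -2y_1 + 3y_2 - y_3 + 2y_4 = 0. When solvable, the solutions are x = y + c·(1, 1, 2, 1), c arbitrary (ker(I - K) = span{(1, 1, 2, 1)}, dimension 1).

K has rank 1, so it is an outer product K = u v^T: every row of K is a multiple of one row vector. Reading off the entries, u = (1, 1, 2, 1) and v = (-2, 3, -1, 2) (row i of K equals u_i·v^T). A rank-one matrix u v^T satisfies K u = u (v·u) and kills the (3)-dimensional subspace v^⊥, so its characteristic polynomial is lambda^3 (lambda - v·u) with v·u = tr K = 1. Hence the eigenvalues of I - K are 1 (multiplicity 3) and 1 - (1) = 0, so det(I - K) = 0. (Direct check: I - K =
[[3, -3, 1, -2],
 [2, -2, 1, -2],
 [4, -6, 3, -4],
 [2, -3, 1, -1]]
has determinant 0.) So 1 is an eigenvalue of K and (I - K) is not invertible. The finite-dimensional Fredholm alternative says: either (I - K) is invertible, or ker(I - K) ≠ {0} and then range(I - K) = ker((I - K)^*)^⊥, with dim ker(I - K) = dim ker((I - K)^*). We are in the second case, so we need both kernels. Kernel of I - K: (I - K) u = u - u (v·u) = u - u = 0, so ker(I - K) = span{u} = span{(1, 1, 2, 1)} (it is exactly 1-dimensional because rank(I - K) = 3). Kernel of the adjoint: K is real, so (I - K)^* = I - K^T = I - v u^T, and (I - v u^T) v = v - v (u·v) = 0; hence ker((I - K)^*) = span{v} = span{(-2, 3, -1, 2)}. Therefore (I - K) x = y is solvable iff <y, v> = 0, i.e. iff -2y_1 + 3y_2 - y_3 + 2y_4 = 0. When this holds, K y = u (v·y) = 0, so (I - K) y = y and x = y is a particular solution; the full solution set is the line x = y + c·u = y + c·(1, 1, 2, 1), c ∈ C.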